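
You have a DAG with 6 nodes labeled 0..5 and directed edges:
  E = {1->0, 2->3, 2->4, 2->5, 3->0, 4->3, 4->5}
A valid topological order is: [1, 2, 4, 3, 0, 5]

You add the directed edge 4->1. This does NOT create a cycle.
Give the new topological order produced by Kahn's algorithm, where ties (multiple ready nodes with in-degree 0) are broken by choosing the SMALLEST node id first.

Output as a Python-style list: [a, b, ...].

Answer: [2, 4, 1, 3, 0, 5]

Derivation:
Old toposort: [1, 2, 4, 3, 0, 5]
Added edge: 4->1
Position of 4 (2) > position of 1 (0). Must reorder: 4 must now come before 1.
Run Kahn's algorithm (break ties by smallest node id):
  initial in-degrees: [2, 1, 0, 2, 1, 2]
  ready (indeg=0): [2]
  pop 2: indeg[3]->1; indeg[4]->0; indeg[5]->1 | ready=[4] | order so far=[2]
  pop 4: indeg[1]->0; indeg[3]->0; indeg[5]->0 | ready=[1, 3, 5] | order so far=[2, 4]
  pop 1: indeg[0]->1 | ready=[3, 5] | order so far=[2, 4, 1]
  pop 3: indeg[0]->0 | ready=[0, 5] | order so far=[2, 4, 1, 3]
  pop 0: no out-edges | ready=[5] | order so far=[2, 4, 1, 3, 0]
  pop 5: no out-edges | ready=[] | order so far=[2, 4, 1, 3, 0, 5]
  Result: [2, 4, 1, 3, 0, 5]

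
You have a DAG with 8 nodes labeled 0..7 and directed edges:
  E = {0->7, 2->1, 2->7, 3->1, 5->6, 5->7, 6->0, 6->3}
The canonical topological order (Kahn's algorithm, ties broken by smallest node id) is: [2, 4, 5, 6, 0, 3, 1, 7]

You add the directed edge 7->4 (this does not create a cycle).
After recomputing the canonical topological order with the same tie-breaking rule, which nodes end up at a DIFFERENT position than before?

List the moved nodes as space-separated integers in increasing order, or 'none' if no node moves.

Answer: 0 1 3 4 5 6 7

Derivation:
Old toposort: [2, 4, 5, 6, 0, 3, 1, 7]
Added edge 7->4
Recompute Kahn (smallest-id tiebreak):
  initial in-degrees: [1, 2, 0, 1, 1, 0, 1, 3]
  ready (indeg=0): [2, 5]
  pop 2: indeg[1]->1; indeg[7]->2 | ready=[5] | order so far=[2]
  pop 5: indeg[6]->0; indeg[7]->1 | ready=[6] | order so far=[2, 5]
  pop 6: indeg[0]->0; indeg[3]->0 | ready=[0, 3] | order so far=[2, 5, 6]
  pop 0: indeg[7]->0 | ready=[3, 7] | order so far=[2, 5, 6, 0]
  pop 3: indeg[1]->0 | ready=[1, 7] | order so far=[2, 5, 6, 0, 3]
  pop 1: no out-edges | ready=[7] | order so far=[2, 5, 6, 0, 3, 1]
  pop 7: indeg[4]->0 | ready=[4] | order so far=[2, 5, 6, 0, 3, 1, 7]
  pop 4: no out-edges | ready=[] | order so far=[2, 5, 6, 0, 3, 1, 7, 4]
New canonical toposort: [2, 5, 6, 0, 3, 1, 7, 4]
Compare positions:
  Node 0: index 4 -> 3 (moved)
  Node 1: index 6 -> 5 (moved)
  Node 2: index 0 -> 0 (same)
  Node 3: index 5 -> 4 (moved)
  Node 4: index 1 -> 7 (moved)
  Node 5: index 2 -> 1 (moved)
  Node 6: index 3 -> 2 (moved)
  Node 7: index 7 -> 6 (moved)
Nodes that changed position: 0 1 3 4 5 6 7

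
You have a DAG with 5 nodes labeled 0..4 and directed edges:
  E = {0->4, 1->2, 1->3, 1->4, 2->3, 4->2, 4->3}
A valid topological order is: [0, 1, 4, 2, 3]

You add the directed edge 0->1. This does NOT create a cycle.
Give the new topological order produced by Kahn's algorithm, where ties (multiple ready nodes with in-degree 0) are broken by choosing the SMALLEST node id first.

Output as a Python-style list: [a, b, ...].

Answer: [0, 1, 4, 2, 3]

Derivation:
Old toposort: [0, 1, 4, 2, 3]
Added edge: 0->1
Position of 0 (0) < position of 1 (1). Old order still valid.
Run Kahn's algorithm (break ties by smallest node id):
  initial in-degrees: [0, 1, 2, 3, 2]
  ready (indeg=0): [0]
  pop 0: indeg[1]->0; indeg[4]->1 | ready=[1] | order so far=[0]
  pop 1: indeg[2]->1; indeg[3]->2; indeg[4]->0 | ready=[4] | order so far=[0, 1]
  pop 4: indeg[2]->0; indeg[3]->1 | ready=[2] | order so far=[0, 1, 4]
  pop 2: indeg[3]->0 | ready=[3] | order so far=[0, 1, 4, 2]
  pop 3: no out-edges | ready=[] | order so far=[0, 1, 4, 2, 3]
  Result: [0, 1, 4, 2, 3]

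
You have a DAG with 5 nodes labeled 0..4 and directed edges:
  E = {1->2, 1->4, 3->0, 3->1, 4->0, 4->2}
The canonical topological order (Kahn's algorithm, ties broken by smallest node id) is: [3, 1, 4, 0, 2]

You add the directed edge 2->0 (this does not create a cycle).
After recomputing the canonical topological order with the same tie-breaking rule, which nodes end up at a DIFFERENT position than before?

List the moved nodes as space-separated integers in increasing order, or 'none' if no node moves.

Answer: 0 2

Derivation:
Old toposort: [3, 1, 4, 0, 2]
Added edge 2->0
Recompute Kahn (smallest-id tiebreak):
  initial in-degrees: [3, 1, 2, 0, 1]
  ready (indeg=0): [3]
  pop 3: indeg[0]->2; indeg[1]->0 | ready=[1] | order so far=[3]
  pop 1: indeg[2]->1; indeg[4]->0 | ready=[4] | order so far=[3, 1]
  pop 4: indeg[0]->1; indeg[2]->0 | ready=[2] | order so far=[3, 1, 4]
  pop 2: indeg[0]->0 | ready=[0] | order so far=[3, 1, 4, 2]
  pop 0: no out-edges | ready=[] | order so far=[3, 1, 4, 2, 0]
New canonical toposort: [3, 1, 4, 2, 0]
Compare positions:
  Node 0: index 3 -> 4 (moved)
  Node 1: index 1 -> 1 (same)
  Node 2: index 4 -> 3 (moved)
  Node 3: index 0 -> 0 (same)
  Node 4: index 2 -> 2 (same)
Nodes that changed position: 0 2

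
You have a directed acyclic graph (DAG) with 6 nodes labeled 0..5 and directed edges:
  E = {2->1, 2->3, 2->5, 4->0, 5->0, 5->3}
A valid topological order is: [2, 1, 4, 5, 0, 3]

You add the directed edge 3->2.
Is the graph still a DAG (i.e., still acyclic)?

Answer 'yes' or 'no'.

Given toposort: [2, 1, 4, 5, 0, 3]
Position of 3: index 5; position of 2: index 0
New edge 3->2: backward (u after v in old order)
Backward edge: old toposort is now invalid. Check if this creates a cycle.
Does 2 already reach 3? Reachable from 2: [0, 1, 2, 3, 5]. YES -> cycle!
Still a DAG? no

Answer: no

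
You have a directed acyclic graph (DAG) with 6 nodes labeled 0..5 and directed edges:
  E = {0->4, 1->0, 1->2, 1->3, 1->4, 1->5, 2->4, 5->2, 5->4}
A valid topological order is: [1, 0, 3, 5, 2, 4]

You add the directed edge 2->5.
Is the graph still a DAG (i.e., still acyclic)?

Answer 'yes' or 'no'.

Answer: no

Derivation:
Given toposort: [1, 0, 3, 5, 2, 4]
Position of 2: index 4; position of 5: index 3
New edge 2->5: backward (u after v in old order)
Backward edge: old toposort is now invalid. Check if this creates a cycle.
Does 5 already reach 2? Reachable from 5: [2, 4, 5]. YES -> cycle!
Still a DAG? no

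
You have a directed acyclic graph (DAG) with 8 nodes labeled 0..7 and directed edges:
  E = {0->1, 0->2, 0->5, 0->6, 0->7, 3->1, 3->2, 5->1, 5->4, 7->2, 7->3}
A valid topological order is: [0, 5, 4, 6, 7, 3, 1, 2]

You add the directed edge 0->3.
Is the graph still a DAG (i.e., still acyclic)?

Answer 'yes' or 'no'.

Answer: yes

Derivation:
Given toposort: [0, 5, 4, 6, 7, 3, 1, 2]
Position of 0: index 0; position of 3: index 5
New edge 0->3: forward
Forward edge: respects the existing order. Still a DAG, same toposort still valid.
Still a DAG? yes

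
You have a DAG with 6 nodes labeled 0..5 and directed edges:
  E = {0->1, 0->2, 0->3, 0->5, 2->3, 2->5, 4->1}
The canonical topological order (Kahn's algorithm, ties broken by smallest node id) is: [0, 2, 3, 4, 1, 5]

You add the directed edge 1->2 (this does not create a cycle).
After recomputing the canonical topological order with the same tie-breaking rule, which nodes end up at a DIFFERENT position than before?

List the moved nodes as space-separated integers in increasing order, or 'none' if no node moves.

Answer: 1 2 3 4

Derivation:
Old toposort: [0, 2, 3, 4, 1, 5]
Added edge 1->2
Recompute Kahn (smallest-id tiebreak):
  initial in-degrees: [0, 2, 2, 2, 0, 2]
  ready (indeg=0): [0, 4]
  pop 0: indeg[1]->1; indeg[2]->1; indeg[3]->1; indeg[5]->1 | ready=[4] | order so far=[0]
  pop 4: indeg[1]->0 | ready=[1] | order so far=[0, 4]
  pop 1: indeg[2]->0 | ready=[2] | order so far=[0, 4, 1]
  pop 2: indeg[3]->0; indeg[5]->0 | ready=[3, 5] | order so far=[0, 4, 1, 2]
  pop 3: no out-edges | ready=[5] | order so far=[0, 4, 1, 2, 3]
  pop 5: no out-edges | ready=[] | order so far=[0, 4, 1, 2, 3, 5]
New canonical toposort: [0, 4, 1, 2, 3, 5]
Compare positions:
  Node 0: index 0 -> 0 (same)
  Node 1: index 4 -> 2 (moved)
  Node 2: index 1 -> 3 (moved)
  Node 3: index 2 -> 4 (moved)
  Node 4: index 3 -> 1 (moved)
  Node 5: index 5 -> 5 (same)
Nodes that changed position: 1 2 3 4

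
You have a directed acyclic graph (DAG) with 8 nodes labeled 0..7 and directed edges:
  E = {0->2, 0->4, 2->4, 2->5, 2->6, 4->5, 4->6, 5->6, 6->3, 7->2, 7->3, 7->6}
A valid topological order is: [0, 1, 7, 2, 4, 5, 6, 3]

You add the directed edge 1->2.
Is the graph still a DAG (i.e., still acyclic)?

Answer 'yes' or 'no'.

Given toposort: [0, 1, 7, 2, 4, 5, 6, 3]
Position of 1: index 1; position of 2: index 3
New edge 1->2: forward
Forward edge: respects the existing order. Still a DAG, same toposort still valid.
Still a DAG? yes

Answer: yes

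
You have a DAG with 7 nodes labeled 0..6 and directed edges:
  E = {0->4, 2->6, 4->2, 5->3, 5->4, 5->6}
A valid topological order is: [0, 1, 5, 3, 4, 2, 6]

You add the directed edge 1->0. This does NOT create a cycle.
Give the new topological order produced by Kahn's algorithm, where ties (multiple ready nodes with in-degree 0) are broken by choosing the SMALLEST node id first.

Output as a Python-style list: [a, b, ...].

Old toposort: [0, 1, 5, 3, 4, 2, 6]
Added edge: 1->0
Position of 1 (1) > position of 0 (0). Must reorder: 1 must now come before 0.
Run Kahn's algorithm (break ties by smallest node id):
  initial in-degrees: [1, 0, 1, 1, 2, 0, 2]
  ready (indeg=0): [1, 5]
  pop 1: indeg[0]->0 | ready=[0, 5] | order so far=[1]
  pop 0: indeg[4]->1 | ready=[5] | order so far=[1, 0]
  pop 5: indeg[3]->0; indeg[4]->0; indeg[6]->1 | ready=[3, 4] | order so far=[1, 0, 5]
  pop 3: no out-edges | ready=[4] | order so far=[1, 0, 5, 3]
  pop 4: indeg[2]->0 | ready=[2] | order so far=[1, 0, 5, 3, 4]
  pop 2: indeg[6]->0 | ready=[6] | order so far=[1, 0, 5, 3, 4, 2]
  pop 6: no out-edges | ready=[] | order so far=[1, 0, 5, 3, 4, 2, 6]
  Result: [1, 0, 5, 3, 4, 2, 6]

Answer: [1, 0, 5, 3, 4, 2, 6]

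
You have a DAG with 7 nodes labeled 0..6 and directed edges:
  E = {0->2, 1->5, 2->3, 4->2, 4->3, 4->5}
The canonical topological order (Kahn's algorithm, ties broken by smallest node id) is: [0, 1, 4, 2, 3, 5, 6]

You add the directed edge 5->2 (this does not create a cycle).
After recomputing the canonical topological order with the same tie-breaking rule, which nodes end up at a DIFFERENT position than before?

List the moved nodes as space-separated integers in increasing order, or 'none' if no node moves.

Answer: 2 3 5

Derivation:
Old toposort: [0, 1, 4, 2, 3, 5, 6]
Added edge 5->2
Recompute Kahn (smallest-id tiebreak):
  initial in-degrees: [0, 0, 3, 2, 0, 2, 0]
  ready (indeg=0): [0, 1, 4, 6]
  pop 0: indeg[2]->2 | ready=[1, 4, 6] | order so far=[0]
  pop 1: indeg[5]->1 | ready=[4, 6] | order so far=[0, 1]
  pop 4: indeg[2]->1; indeg[3]->1; indeg[5]->0 | ready=[5, 6] | order so far=[0, 1, 4]
  pop 5: indeg[2]->0 | ready=[2, 6] | order so far=[0, 1, 4, 5]
  pop 2: indeg[3]->0 | ready=[3, 6] | order so far=[0, 1, 4, 5, 2]
  pop 3: no out-edges | ready=[6] | order so far=[0, 1, 4, 5, 2, 3]
  pop 6: no out-edges | ready=[] | order so far=[0, 1, 4, 5, 2, 3, 6]
New canonical toposort: [0, 1, 4, 5, 2, 3, 6]
Compare positions:
  Node 0: index 0 -> 0 (same)
  Node 1: index 1 -> 1 (same)
  Node 2: index 3 -> 4 (moved)
  Node 3: index 4 -> 5 (moved)
  Node 4: index 2 -> 2 (same)
  Node 5: index 5 -> 3 (moved)
  Node 6: index 6 -> 6 (same)
Nodes that changed position: 2 3 5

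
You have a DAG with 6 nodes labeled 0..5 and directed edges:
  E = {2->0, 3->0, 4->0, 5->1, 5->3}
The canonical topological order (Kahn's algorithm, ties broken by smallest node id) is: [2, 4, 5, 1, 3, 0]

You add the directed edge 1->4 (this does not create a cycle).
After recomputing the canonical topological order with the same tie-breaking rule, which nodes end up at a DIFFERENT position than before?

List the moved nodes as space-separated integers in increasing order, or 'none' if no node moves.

Old toposort: [2, 4, 5, 1, 3, 0]
Added edge 1->4
Recompute Kahn (smallest-id tiebreak):
  initial in-degrees: [3, 1, 0, 1, 1, 0]
  ready (indeg=0): [2, 5]
  pop 2: indeg[0]->2 | ready=[5] | order so far=[2]
  pop 5: indeg[1]->0; indeg[3]->0 | ready=[1, 3] | order so far=[2, 5]
  pop 1: indeg[4]->0 | ready=[3, 4] | order so far=[2, 5, 1]
  pop 3: indeg[0]->1 | ready=[4] | order so far=[2, 5, 1, 3]
  pop 4: indeg[0]->0 | ready=[0] | order so far=[2, 5, 1, 3, 4]
  pop 0: no out-edges | ready=[] | order so far=[2, 5, 1, 3, 4, 0]
New canonical toposort: [2, 5, 1, 3, 4, 0]
Compare positions:
  Node 0: index 5 -> 5 (same)
  Node 1: index 3 -> 2 (moved)
  Node 2: index 0 -> 0 (same)
  Node 3: index 4 -> 3 (moved)
  Node 4: index 1 -> 4 (moved)
  Node 5: index 2 -> 1 (moved)
Nodes that changed position: 1 3 4 5

Answer: 1 3 4 5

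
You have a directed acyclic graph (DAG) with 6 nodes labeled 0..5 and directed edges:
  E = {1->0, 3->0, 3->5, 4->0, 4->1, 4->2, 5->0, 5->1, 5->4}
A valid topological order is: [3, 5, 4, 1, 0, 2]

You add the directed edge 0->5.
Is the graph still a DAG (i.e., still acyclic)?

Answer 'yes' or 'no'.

Given toposort: [3, 5, 4, 1, 0, 2]
Position of 0: index 4; position of 5: index 1
New edge 0->5: backward (u after v in old order)
Backward edge: old toposort is now invalid. Check if this creates a cycle.
Does 5 already reach 0? Reachable from 5: [0, 1, 2, 4, 5]. YES -> cycle!
Still a DAG? no

Answer: no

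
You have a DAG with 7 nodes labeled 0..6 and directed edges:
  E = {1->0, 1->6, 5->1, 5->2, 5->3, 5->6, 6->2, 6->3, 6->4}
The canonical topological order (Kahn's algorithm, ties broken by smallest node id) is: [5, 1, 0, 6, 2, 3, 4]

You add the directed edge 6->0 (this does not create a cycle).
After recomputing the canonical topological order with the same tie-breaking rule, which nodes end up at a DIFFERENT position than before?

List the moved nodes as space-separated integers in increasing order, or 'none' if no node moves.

Old toposort: [5, 1, 0, 6, 2, 3, 4]
Added edge 6->0
Recompute Kahn (smallest-id tiebreak):
  initial in-degrees: [2, 1, 2, 2, 1, 0, 2]
  ready (indeg=0): [5]
  pop 5: indeg[1]->0; indeg[2]->1; indeg[3]->1; indeg[6]->1 | ready=[1] | order so far=[5]
  pop 1: indeg[0]->1; indeg[6]->0 | ready=[6] | order so far=[5, 1]
  pop 6: indeg[0]->0; indeg[2]->0; indeg[3]->0; indeg[4]->0 | ready=[0, 2, 3, 4] | order so far=[5, 1, 6]
  pop 0: no out-edges | ready=[2, 3, 4] | order so far=[5, 1, 6, 0]
  pop 2: no out-edges | ready=[3, 4] | order so far=[5, 1, 6, 0, 2]
  pop 3: no out-edges | ready=[4] | order so far=[5, 1, 6, 0, 2, 3]
  pop 4: no out-edges | ready=[] | order so far=[5, 1, 6, 0, 2, 3, 4]
New canonical toposort: [5, 1, 6, 0, 2, 3, 4]
Compare positions:
  Node 0: index 2 -> 3 (moved)
  Node 1: index 1 -> 1 (same)
  Node 2: index 4 -> 4 (same)
  Node 3: index 5 -> 5 (same)
  Node 4: index 6 -> 6 (same)
  Node 5: index 0 -> 0 (same)
  Node 6: index 3 -> 2 (moved)
Nodes that changed position: 0 6

Answer: 0 6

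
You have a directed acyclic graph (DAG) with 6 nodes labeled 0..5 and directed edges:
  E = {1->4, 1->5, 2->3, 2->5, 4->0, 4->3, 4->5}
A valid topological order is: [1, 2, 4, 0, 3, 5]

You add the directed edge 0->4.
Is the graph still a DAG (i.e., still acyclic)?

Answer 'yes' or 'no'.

Answer: no

Derivation:
Given toposort: [1, 2, 4, 0, 3, 5]
Position of 0: index 3; position of 4: index 2
New edge 0->4: backward (u after v in old order)
Backward edge: old toposort is now invalid. Check if this creates a cycle.
Does 4 already reach 0? Reachable from 4: [0, 3, 4, 5]. YES -> cycle!
Still a DAG? no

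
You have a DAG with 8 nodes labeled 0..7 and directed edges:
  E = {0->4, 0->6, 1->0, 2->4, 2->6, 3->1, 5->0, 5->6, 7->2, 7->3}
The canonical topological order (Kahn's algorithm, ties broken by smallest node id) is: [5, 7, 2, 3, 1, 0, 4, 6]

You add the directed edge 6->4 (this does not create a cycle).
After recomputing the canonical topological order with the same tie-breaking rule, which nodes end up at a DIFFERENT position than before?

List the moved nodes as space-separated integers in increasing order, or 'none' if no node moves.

Old toposort: [5, 7, 2, 3, 1, 0, 4, 6]
Added edge 6->4
Recompute Kahn (smallest-id tiebreak):
  initial in-degrees: [2, 1, 1, 1, 3, 0, 3, 0]
  ready (indeg=0): [5, 7]
  pop 5: indeg[0]->1; indeg[6]->2 | ready=[7] | order so far=[5]
  pop 7: indeg[2]->0; indeg[3]->0 | ready=[2, 3] | order so far=[5, 7]
  pop 2: indeg[4]->2; indeg[6]->1 | ready=[3] | order so far=[5, 7, 2]
  pop 3: indeg[1]->0 | ready=[1] | order so far=[5, 7, 2, 3]
  pop 1: indeg[0]->0 | ready=[0] | order so far=[5, 7, 2, 3, 1]
  pop 0: indeg[4]->1; indeg[6]->0 | ready=[6] | order so far=[5, 7, 2, 3, 1, 0]
  pop 6: indeg[4]->0 | ready=[4] | order so far=[5, 7, 2, 3, 1, 0, 6]
  pop 4: no out-edges | ready=[] | order so far=[5, 7, 2, 3, 1, 0, 6, 4]
New canonical toposort: [5, 7, 2, 3, 1, 0, 6, 4]
Compare positions:
  Node 0: index 5 -> 5 (same)
  Node 1: index 4 -> 4 (same)
  Node 2: index 2 -> 2 (same)
  Node 3: index 3 -> 3 (same)
  Node 4: index 6 -> 7 (moved)
  Node 5: index 0 -> 0 (same)
  Node 6: index 7 -> 6 (moved)
  Node 7: index 1 -> 1 (same)
Nodes that changed position: 4 6

Answer: 4 6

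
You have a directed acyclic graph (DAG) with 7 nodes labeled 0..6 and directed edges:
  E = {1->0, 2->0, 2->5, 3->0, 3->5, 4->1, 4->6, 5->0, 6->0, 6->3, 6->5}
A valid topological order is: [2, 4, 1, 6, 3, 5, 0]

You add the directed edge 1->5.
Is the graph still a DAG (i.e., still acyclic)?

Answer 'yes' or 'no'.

Answer: yes

Derivation:
Given toposort: [2, 4, 1, 6, 3, 5, 0]
Position of 1: index 2; position of 5: index 5
New edge 1->5: forward
Forward edge: respects the existing order. Still a DAG, same toposort still valid.
Still a DAG? yes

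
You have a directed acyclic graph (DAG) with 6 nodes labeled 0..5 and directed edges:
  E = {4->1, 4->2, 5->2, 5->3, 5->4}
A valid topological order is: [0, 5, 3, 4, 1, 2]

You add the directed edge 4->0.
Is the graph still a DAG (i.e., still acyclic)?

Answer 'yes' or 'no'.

Given toposort: [0, 5, 3, 4, 1, 2]
Position of 4: index 3; position of 0: index 0
New edge 4->0: backward (u after v in old order)
Backward edge: old toposort is now invalid. Check if this creates a cycle.
Does 0 already reach 4? Reachable from 0: [0]. NO -> still a DAG (reorder needed).
Still a DAG? yes

Answer: yes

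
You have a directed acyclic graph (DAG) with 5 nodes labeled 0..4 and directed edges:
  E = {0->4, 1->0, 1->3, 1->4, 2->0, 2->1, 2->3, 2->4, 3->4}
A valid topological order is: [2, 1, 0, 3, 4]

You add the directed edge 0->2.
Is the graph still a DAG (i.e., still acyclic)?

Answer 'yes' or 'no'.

Answer: no

Derivation:
Given toposort: [2, 1, 0, 3, 4]
Position of 0: index 2; position of 2: index 0
New edge 0->2: backward (u after v in old order)
Backward edge: old toposort is now invalid. Check if this creates a cycle.
Does 2 already reach 0? Reachable from 2: [0, 1, 2, 3, 4]. YES -> cycle!
Still a DAG? no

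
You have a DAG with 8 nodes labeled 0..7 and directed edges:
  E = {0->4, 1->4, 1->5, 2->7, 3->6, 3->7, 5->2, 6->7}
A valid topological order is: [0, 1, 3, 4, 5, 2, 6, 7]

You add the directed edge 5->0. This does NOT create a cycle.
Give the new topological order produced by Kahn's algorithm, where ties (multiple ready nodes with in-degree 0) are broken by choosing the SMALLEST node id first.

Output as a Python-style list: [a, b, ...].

Answer: [1, 3, 5, 0, 2, 4, 6, 7]

Derivation:
Old toposort: [0, 1, 3, 4, 5, 2, 6, 7]
Added edge: 5->0
Position of 5 (4) > position of 0 (0). Must reorder: 5 must now come before 0.
Run Kahn's algorithm (break ties by smallest node id):
  initial in-degrees: [1, 0, 1, 0, 2, 1, 1, 3]
  ready (indeg=0): [1, 3]
  pop 1: indeg[4]->1; indeg[5]->0 | ready=[3, 5] | order so far=[1]
  pop 3: indeg[6]->0; indeg[7]->2 | ready=[5, 6] | order so far=[1, 3]
  pop 5: indeg[0]->0; indeg[2]->0 | ready=[0, 2, 6] | order so far=[1, 3, 5]
  pop 0: indeg[4]->0 | ready=[2, 4, 6] | order so far=[1, 3, 5, 0]
  pop 2: indeg[7]->1 | ready=[4, 6] | order so far=[1, 3, 5, 0, 2]
  pop 4: no out-edges | ready=[6] | order so far=[1, 3, 5, 0, 2, 4]
  pop 6: indeg[7]->0 | ready=[7] | order so far=[1, 3, 5, 0, 2, 4, 6]
  pop 7: no out-edges | ready=[] | order so far=[1, 3, 5, 0, 2, 4, 6, 7]
  Result: [1, 3, 5, 0, 2, 4, 6, 7]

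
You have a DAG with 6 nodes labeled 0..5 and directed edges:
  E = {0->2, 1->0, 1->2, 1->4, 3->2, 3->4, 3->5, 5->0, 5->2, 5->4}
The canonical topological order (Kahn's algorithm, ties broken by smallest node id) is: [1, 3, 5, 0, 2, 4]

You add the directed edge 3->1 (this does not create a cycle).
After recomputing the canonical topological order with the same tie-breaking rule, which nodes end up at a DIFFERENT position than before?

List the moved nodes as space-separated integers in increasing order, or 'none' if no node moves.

Answer: 1 3

Derivation:
Old toposort: [1, 3, 5, 0, 2, 4]
Added edge 3->1
Recompute Kahn (smallest-id tiebreak):
  initial in-degrees: [2, 1, 4, 0, 3, 1]
  ready (indeg=0): [3]
  pop 3: indeg[1]->0; indeg[2]->3; indeg[4]->2; indeg[5]->0 | ready=[1, 5] | order so far=[3]
  pop 1: indeg[0]->1; indeg[2]->2; indeg[4]->1 | ready=[5] | order so far=[3, 1]
  pop 5: indeg[0]->0; indeg[2]->1; indeg[4]->0 | ready=[0, 4] | order so far=[3, 1, 5]
  pop 0: indeg[2]->0 | ready=[2, 4] | order so far=[3, 1, 5, 0]
  pop 2: no out-edges | ready=[4] | order so far=[3, 1, 5, 0, 2]
  pop 4: no out-edges | ready=[] | order so far=[3, 1, 5, 0, 2, 4]
New canonical toposort: [3, 1, 5, 0, 2, 4]
Compare positions:
  Node 0: index 3 -> 3 (same)
  Node 1: index 0 -> 1 (moved)
  Node 2: index 4 -> 4 (same)
  Node 3: index 1 -> 0 (moved)
  Node 4: index 5 -> 5 (same)
  Node 5: index 2 -> 2 (same)
Nodes that changed position: 1 3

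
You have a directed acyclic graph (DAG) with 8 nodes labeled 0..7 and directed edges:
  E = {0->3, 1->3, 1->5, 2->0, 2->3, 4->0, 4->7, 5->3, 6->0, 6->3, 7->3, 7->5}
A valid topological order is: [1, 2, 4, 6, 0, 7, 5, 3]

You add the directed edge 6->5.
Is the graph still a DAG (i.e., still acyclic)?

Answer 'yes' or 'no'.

Given toposort: [1, 2, 4, 6, 0, 7, 5, 3]
Position of 6: index 3; position of 5: index 6
New edge 6->5: forward
Forward edge: respects the existing order. Still a DAG, same toposort still valid.
Still a DAG? yes

Answer: yes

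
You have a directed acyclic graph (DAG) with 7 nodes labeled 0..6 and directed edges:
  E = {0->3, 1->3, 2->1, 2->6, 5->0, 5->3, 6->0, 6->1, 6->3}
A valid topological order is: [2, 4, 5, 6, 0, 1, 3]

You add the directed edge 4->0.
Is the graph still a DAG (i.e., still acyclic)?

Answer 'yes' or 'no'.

Given toposort: [2, 4, 5, 6, 0, 1, 3]
Position of 4: index 1; position of 0: index 4
New edge 4->0: forward
Forward edge: respects the existing order. Still a DAG, same toposort still valid.
Still a DAG? yes

Answer: yes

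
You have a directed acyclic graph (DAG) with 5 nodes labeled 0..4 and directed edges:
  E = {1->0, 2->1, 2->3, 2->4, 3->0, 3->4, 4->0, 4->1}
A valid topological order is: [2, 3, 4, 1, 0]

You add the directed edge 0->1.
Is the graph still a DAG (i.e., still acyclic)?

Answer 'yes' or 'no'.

Answer: no

Derivation:
Given toposort: [2, 3, 4, 1, 0]
Position of 0: index 4; position of 1: index 3
New edge 0->1: backward (u after v in old order)
Backward edge: old toposort is now invalid. Check if this creates a cycle.
Does 1 already reach 0? Reachable from 1: [0, 1]. YES -> cycle!
Still a DAG? no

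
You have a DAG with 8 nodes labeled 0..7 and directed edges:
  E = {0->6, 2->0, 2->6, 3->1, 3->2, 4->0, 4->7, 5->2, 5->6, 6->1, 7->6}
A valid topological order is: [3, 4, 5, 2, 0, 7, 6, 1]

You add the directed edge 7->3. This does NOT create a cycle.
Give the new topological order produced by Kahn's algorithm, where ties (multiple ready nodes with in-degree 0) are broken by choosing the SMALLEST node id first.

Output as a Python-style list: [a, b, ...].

Answer: [4, 5, 7, 3, 2, 0, 6, 1]

Derivation:
Old toposort: [3, 4, 5, 2, 0, 7, 6, 1]
Added edge: 7->3
Position of 7 (5) > position of 3 (0). Must reorder: 7 must now come before 3.
Run Kahn's algorithm (break ties by smallest node id):
  initial in-degrees: [2, 2, 2, 1, 0, 0, 4, 1]
  ready (indeg=0): [4, 5]
  pop 4: indeg[0]->1; indeg[7]->0 | ready=[5, 7] | order so far=[4]
  pop 5: indeg[2]->1; indeg[6]->3 | ready=[7] | order so far=[4, 5]
  pop 7: indeg[3]->0; indeg[6]->2 | ready=[3] | order so far=[4, 5, 7]
  pop 3: indeg[1]->1; indeg[2]->0 | ready=[2] | order so far=[4, 5, 7, 3]
  pop 2: indeg[0]->0; indeg[6]->1 | ready=[0] | order so far=[4, 5, 7, 3, 2]
  pop 0: indeg[6]->0 | ready=[6] | order so far=[4, 5, 7, 3, 2, 0]
  pop 6: indeg[1]->0 | ready=[1] | order so far=[4, 5, 7, 3, 2, 0, 6]
  pop 1: no out-edges | ready=[] | order so far=[4, 5, 7, 3, 2, 0, 6, 1]
  Result: [4, 5, 7, 3, 2, 0, 6, 1]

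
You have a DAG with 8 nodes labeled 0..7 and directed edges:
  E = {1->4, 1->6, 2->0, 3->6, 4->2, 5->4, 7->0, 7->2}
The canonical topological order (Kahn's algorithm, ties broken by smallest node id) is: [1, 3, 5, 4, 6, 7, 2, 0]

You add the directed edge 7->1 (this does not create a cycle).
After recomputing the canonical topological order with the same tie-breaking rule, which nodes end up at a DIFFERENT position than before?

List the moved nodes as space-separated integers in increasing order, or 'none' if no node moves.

Answer: 0 1 2 3 4 5 6 7

Derivation:
Old toposort: [1, 3, 5, 4, 6, 7, 2, 0]
Added edge 7->1
Recompute Kahn (smallest-id tiebreak):
  initial in-degrees: [2, 1, 2, 0, 2, 0, 2, 0]
  ready (indeg=0): [3, 5, 7]
  pop 3: indeg[6]->1 | ready=[5, 7] | order so far=[3]
  pop 5: indeg[4]->1 | ready=[7] | order so far=[3, 5]
  pop 7: indeg[0]->1; indeg[1]->0; indeg[2]->1 | ready=[1] | order so far=[3, 5, 7]
  pop 1: indeg[4]->0; indeg[6]->0 | ready=[4, 6] | order so far=[3, 5, 7, 1]
  pop 4: indeg[2]->0 | ready=[2, 6] | order so far=[3, 5, 7, 1, 4]
  pop 2: indeg[0]->0 | ready=[0, 6] | order so far=[3, 5, 7, 1, 4, 2]
  pop 0: no out-edges | ready=[6] | order so far=[3, 5, 7, 1, 4, 2, 0]
  pop 6: no out-edges | ready=[] | order so far=[3, 5, 7, 1, 4, 2, 0, 6]
New canonical toposort: [3, 5, 7, 1, 4, 2, 0, 6]
Compare positions:
  Node 0: index 7 -> 6 (moved)
  Node 1: index 0 -> 3 (moved)
  Node 2: index 6 -> 5 (moved)
  Node 3: index 1 -> 0 (moved)
  Node 4: index 3 -> 4 (moved)
  Node 5: index 2 -> 1 (moved)
  Node 6: index 4 -> 7 (moved)
  Node 7: index 5 -> 2 (moved)
Nodes that changed position: 0 1 2 3 4 5 6 7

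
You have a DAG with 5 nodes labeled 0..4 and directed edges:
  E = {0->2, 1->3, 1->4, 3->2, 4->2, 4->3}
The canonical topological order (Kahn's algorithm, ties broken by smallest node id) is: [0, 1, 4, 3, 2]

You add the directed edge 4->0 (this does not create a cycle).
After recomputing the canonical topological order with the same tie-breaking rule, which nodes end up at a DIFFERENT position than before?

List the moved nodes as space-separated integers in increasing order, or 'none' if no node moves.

Answer: 0 1 4

Derivation:
Old toposort: [0, 1, 4, 3, 2]
Added edge 4->0
Recompute Kahn (smallest-id tiebreak):
  initial in-degrees: [1, 0, 3, 2, 1]
  ready (indeg=0): [1]
  pop 1: indeg[3]->1; indeg[4]->0 | ready=[4] | order so far=[1]
  pop 4: indeg[0]->0; indeg[2]->2; indeg[3]->0 | ready=[0, 3] | order so far=[1, 4]
  pop 0: indeg[2]->1 | ready=[3] | order so far=[1, 4, 0]
  pop 3: indeg[2]->0 | ready=[2] | order so far=[1, 4, 0, 3]
  pop 2: no out-edges | ready=[] | order so far=[1, 4, 0, 3, 2]
New canonical toposort: [1, 4, 0, 3, 2]
Compare positions:
  Node 0: index 0 -> 2 (moved)
  Node 1: index 1 -> 0 (moved)
  Node 2: index 4 -> 4 (same)
  Node 3: index 3 -> 3 (same)
  Node 4: index 2 -> 1 (moved)
Nodes that changed position: 0 1 4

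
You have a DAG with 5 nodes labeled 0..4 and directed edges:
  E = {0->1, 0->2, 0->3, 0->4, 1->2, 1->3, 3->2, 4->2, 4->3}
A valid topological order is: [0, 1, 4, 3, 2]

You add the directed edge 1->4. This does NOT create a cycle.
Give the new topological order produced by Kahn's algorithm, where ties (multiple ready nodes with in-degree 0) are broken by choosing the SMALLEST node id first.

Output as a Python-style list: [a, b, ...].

Answer: [0, 1, 4, 3, 2]

Derivation:
Old toposort: [0, 1, 4, 3, 2]
Added edge: 1->4
Position of 1 (1) < position of 4 (2). Old order still valid.
Run Kahn's algorithm (break ties by smallest node id):
  initial in-degrees: [0, 1, 4, 3, 2]
  ready (indeg=0): [0]
  pop 0: indeg[1]->0; indeg[2]->3; indeg[3]->2; indeg[4]->1 | ready=[1] | order so far=[0]
  pop 1: indeg[2]->2; indeg[3]->1; indeg[4]->0 | ready=[4] | order so far=[0, 1]
  pop 4: indeg[2]->1; indeg[3]->0 | ready=[3] | order so far=[0, 1, 4]
  pop 3: indeg[2]->0 | ready=[2] | order so far=[0, 1, 4, 3]
  pop 2: no out-edges | ready=[] | order so far=[0, 1, 4, 3, 2]
  Result: [0, 1, 4, 3, 2]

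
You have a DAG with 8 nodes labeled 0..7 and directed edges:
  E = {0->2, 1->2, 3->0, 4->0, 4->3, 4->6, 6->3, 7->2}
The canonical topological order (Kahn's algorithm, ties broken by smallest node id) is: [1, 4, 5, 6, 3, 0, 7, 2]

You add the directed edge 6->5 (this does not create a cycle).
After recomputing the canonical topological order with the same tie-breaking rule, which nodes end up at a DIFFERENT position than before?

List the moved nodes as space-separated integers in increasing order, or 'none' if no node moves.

Answer: 0 3 5 6

Derivation:
Old toposort: [1, 4, 5, 6, 3, 0, 7, 2]
Added edge 6->5
Recompute Kahn (smallest-id tiebreak):
  initial in-degrees: [2, 0, 3, 2, 0, 1, 1, 0]
  ready (indeg=0): [1, 4, 7]
  pop 1: indeg[2]->2 | ready=[4, 7] | order so far=[1]
  pop 4: indeg[0]->1; indeg[3]->1; indeg[6]->0 | ready=[6, 7] | order so far=[1, 4]
  pop 6: indeg[3]->0; indeg[5]->0 | ready=[3, 5, 7] | order so far=[1, 4, 6]
  pop 3: indeg[0]->0 | ready=[0, 5, 7] | order so far=[1, 4, 6, 3]
  pop 0: indeg[2]->1 | ready=[5, 7] | order so far=[1, 4, 6, 3, 0]
  pop 5: no out-edges | ready=[7] | order so far=[1, 4, 6, 3, 0, 5]
  pop 7: indeg[2]->0 | ready=[2] | order so far=[1, 4, 6, 3, 0, 5, 7]
  pop 2: no out-edges | ready=[] | order so far=[1, 4, 6, 3, 0, 5, 7, 2]
New canonical toposort: [1, 4, 6, 3, 0, 5, 7, 2]
Compare positions:
  Node 0: index 5 -> 4 (moved)
  Node 1: index 0 -> 0 (same)
  Node 2: index 7 -> 7 (same)
  Node 3: index 4 -> 3 (moved)
  Node 4: index 1 -> 1 (same)
  Node 5: index 2 -> 5 (moved)
  Node 6: index 3 -> 2 (moved)
  Node 7: index 6 -> 6 (same)
Nodes that changed position: 0 3 5 6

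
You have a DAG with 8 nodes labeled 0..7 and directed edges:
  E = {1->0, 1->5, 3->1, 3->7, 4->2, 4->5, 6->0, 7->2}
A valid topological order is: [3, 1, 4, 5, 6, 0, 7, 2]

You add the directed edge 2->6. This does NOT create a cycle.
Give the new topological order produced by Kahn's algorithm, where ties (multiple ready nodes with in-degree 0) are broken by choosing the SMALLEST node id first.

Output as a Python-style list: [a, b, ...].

Answer: [3, 1, 4, 5, 7, 2, 6, 0]

Derivation:
Old toposort: [3, 1, 4, 5, 6, 0, 7, 2]
Added edge: 2->6
Position of 2 (7) > position of 6 (4). Must reorder: 2 must now come before 6.
Run Kahn's algorithm (break ties by smallest node id):
  initial in-degrees: [2, 1, 2, 0, 0, 2, 1, 1]
  ready (indeg=0): [3, 4]
  pop 3: indeg[1]->0; indeg[7]->0 | ready=[1, 4, 7] | order so far=[3]
  pop 1: indeg[0]->1; indeg[5]->1 | ready=[4, 7] | order so far=[3, 1]
  pop 4: indeg[2]->1; indeg[5]->0 | ready=[5, 7] | order so far=[3, 1, 4]
  pop 5: no out-edges | ready=[7] | order so far=[3, 1, 4, 5]
  pop 7: indeg[2]->0 | ready=[2] | order so far=[3, 1, 4, 5, 7]
  pop 2: indeg[6]->0 | ready=[6] | order so far=[3, 1, 4, 5, 7, 2]
  pop 6: indeg[0]->0 | ready=[0] | order so far=[3, 1, 4, 5, 7, 2, 6]
  pop 0: no out-edges | ready=[] | order so far=[3, 1, 4, 5, 7, 2, 6, 0]
  Result: [3, 1, 4, 5, 7, 2, 6, 0]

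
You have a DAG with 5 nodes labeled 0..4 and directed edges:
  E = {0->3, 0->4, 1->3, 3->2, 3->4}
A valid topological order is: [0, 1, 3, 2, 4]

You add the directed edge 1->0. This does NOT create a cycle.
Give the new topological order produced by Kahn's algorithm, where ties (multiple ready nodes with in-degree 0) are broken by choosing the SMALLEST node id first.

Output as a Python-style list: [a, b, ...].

Old toposort: [0, 1, 3, 2, 4]
Added edge: 1->0
Position of 1 (1) > position of 0 (0). Must reorder: 1 must now come before 0.
Run Kahn's algorithm (break ties by smallest node id):
  initial in-degrees: [1, 0, 1, 2, 2]
  ready (indeg=0): [1]
  pop 1: indeg[0]->0; indeg[3]->1 | ready=[0] | order so far=[1]
  pop 0: indeg[3]->0; indeg[4]->1 | ready=[3] | order so far=[1, 0]
  pop 3: indeg[2]->0; indeg[4]->0 | ready=[2, 4] | order so far=[1, 0, 3]
  pop 2: no out-edges | ready=[4] | order so far=[1, 0, 3, 2]
  pop 4: no out-edges | ready=[] | order so far=[1, 0, 3, 2, 4]
  Result: [1, 0, 3, 2, 4]

Answer: [1, 0, 3, 2, 4]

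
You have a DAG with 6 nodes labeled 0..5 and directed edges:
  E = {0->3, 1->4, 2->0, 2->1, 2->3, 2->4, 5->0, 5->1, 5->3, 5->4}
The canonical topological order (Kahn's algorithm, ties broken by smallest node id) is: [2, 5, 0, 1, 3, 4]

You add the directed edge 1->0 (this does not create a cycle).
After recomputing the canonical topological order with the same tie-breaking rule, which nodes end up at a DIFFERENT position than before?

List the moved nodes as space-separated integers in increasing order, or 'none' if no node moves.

Answer: 0 1

Derivation:
Old toposort: [2, 5, 0, 1, 3, 4]
Added edge 1->0
Recompute Kahn (smallest-id tiebreak):
  initial in-degrees: [3, 2, 0, 3, 3, 0]
  ready (indeg=0): [2, 5]
  pop 2: indeg[0]->2; indeg[1]->1; indeg[3]->2; indeg[4]->2 | ready=[5] | order so far=[2]
  pop 5: indeg[0]->1; indeg[1]->0; indeg[3]->1; indeg[4]->1 | ready=[1] | order so far=[2, 5]
  pop 1: indeg[0]->0; indeg[4]->0 | ready=[0, 4] | order so far=[2, 5, 1]
  pop 0: indeg[3]->0 | ready=[3, 4] | order so far=[2, 5, 1, 0]
  pop 3: no out-edges | ready=[4] | order so far=[2, 5, 1, 0, 3]
  pop 4: no out-edges | ready=[] | order so far=[2, 5, 1, 0, 3, 4]
New canonical toposort: [2, 5, 1, 0, 3, 4]
Compare positions:
  Node 0: index 2 -> 3 (moved)
  Node 1: index 3 -> 2 (moved)
  Node 2: index 0 -> 0 (same)
  Node 3: index 4 -> 4 (same)
  Node 4: index 5 -> 5 (same)
  Node 5: index 1 -> 1 (same)
Nodes that changed position: 0 1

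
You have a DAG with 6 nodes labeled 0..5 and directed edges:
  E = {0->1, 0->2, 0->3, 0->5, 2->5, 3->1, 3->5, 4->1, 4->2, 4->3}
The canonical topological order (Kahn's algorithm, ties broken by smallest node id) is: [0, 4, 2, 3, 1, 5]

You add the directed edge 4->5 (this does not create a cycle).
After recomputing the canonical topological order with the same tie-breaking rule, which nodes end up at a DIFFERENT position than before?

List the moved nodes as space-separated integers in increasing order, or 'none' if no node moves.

Answer: none

Derivation:
Old toposort: [0, 4, 2, 3, 1, 5]
Added edge 4->5
Recompute Kahn (smallest-id tiebreak):
  initial in-degrees: [0, 3, 2, 2, 0, 4]
  ready (indeg=0): [0, 4]
  pop 0: indeg[1]->2; indeg[2]->1; indeg[3]->1; indeg[5]->3 | ready=[4] | order so far=[0]
  pop 4: indeg[1]->1; indeg[2]->0; indeg[3]->0; indeg[5]->2 | ready=[2, 3] | order so far=[0, 4]
  pop 2: indeg[5]->1 | ready=[3] | order so far=[0, 4, 2]
  pop 3: indeg[1]->0; indeg[5]->0 | ready=[1, 5] | order so far=[0, 4, 2, 3]
  pop 1: no out-edges | ready=[5] | order so far=[0, 4, 2, 3, 1]
  pop 5: no out-edges | ready=[] | order so far=[0, 4, 2, 3, 1, 5]
New canonical toposort: [0, 4, 2, 3, 1, 5]
Compare positions:
  Node 0: index 0 -> 0 (same)
  Node 1: index 4 -> 4 (same)
  Node 2: index 2 -> 2 (same)
  Node 3: index 3 -> 3 (same)
  Node 4: index 1 -> 1 (same)
  Node 5: index 5 -> 5 (same)
Nodes that changed position: none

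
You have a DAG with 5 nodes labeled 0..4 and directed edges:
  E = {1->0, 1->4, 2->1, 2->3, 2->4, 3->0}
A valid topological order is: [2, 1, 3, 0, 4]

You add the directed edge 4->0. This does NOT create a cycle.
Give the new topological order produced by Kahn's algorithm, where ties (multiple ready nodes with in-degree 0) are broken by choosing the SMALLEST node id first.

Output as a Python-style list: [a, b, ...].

Answer: [2, 1, 3, 4, 0]

Derivation:
Old toposort: [2, 1, 3, 0, 4]
Added edge: 4->0
Position of 4 (4) > position of 0 (3). Must reorder: 4 must now come before 0.
Run Kahn's algorithm (break ties by smallest node id):
  initial in-degrees: [3, 1, 0, 1, 2]
  ready (indeg=0): [2]
  pop 2: indeg[1]->0; indeg[3]->0; indeg[4]->1 | ready=[1, 3] | order so far=[2]
  pop 1: indeg[0]->2; indeg[4]->0 | ready=[3, 4] | order so far=[2, 1]
  pop 3: indeg[0]->1 | ready=[4] | order so far=[2, 1, 3]
  pop 4: indeg[0]->0 | ready=[0] | order so far=[2, 1, 3, 4]
  pop 0: no out-edges | ready=[] | order so far=[2, 1, 3, 4, 0]
  Result: [2, 1, 3, 4, 0]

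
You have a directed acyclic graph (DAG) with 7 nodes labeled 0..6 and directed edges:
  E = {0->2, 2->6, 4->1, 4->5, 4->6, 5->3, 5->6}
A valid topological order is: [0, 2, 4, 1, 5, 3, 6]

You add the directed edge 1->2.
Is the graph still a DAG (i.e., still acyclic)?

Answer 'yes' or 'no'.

Answer: yes

Derivation:
Given toposort: [0, 2, 4, 1, 5, 3, 6]
Position of 1: index 3; position of 2: index 1
New edge 1->2: backward (u after v in old order)
Backward edge: old toposort is now invalid. Check if this creates a cycle.
Does 2 already reach 1? Reachable from 2: [2, 6]. NO -> still a DAG (reorder needed).
Still a DAG? yes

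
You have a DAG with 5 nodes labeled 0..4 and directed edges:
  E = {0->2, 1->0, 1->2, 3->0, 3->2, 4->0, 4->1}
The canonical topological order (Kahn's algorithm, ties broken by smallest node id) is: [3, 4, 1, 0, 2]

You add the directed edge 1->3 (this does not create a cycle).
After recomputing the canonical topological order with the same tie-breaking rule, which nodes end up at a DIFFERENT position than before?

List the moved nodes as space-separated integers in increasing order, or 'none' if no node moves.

Old toposort: [3, 4, 1, 0, 2]
Added edge 1->3
Recompute Kahn (smallest-id tiebreak):
  initial in-degrees: [3, 1, 3, 1, 0]
  ready (indeg=0): [4]
  pop 4: indeg[0]->2; indeg[1]->0 | ready=[1] | order so far=[4]
  pop 1: indeg[0]->1; indeg[2]->2; indeg[3]->0 | ready=[3] | order so far=[4, 1]
  pop 3: indeg[0]->0; indeg[2]->1 | ready=[0] | order so far=[4, 1, 3]
  pop 0: indeg[2]->0 | ready=[2] | order so far=[4, 1, 3, 0]
  pop 2: no out-edges | ready=[] | order so far=[4, 1, 3, 0, 2]
New canonical toposort: [4, 1, 3, 0, 2]
Compare positions:
  Node 0: index 3 -> 3 (same)
  Node 1: index 2 -> 1 (moved)
  Node 2: index 4 -> 4 (same)
  Node 3: index 0 -> 2 (moved)
  Node 4: index 1 -> 0 (moved)
Nodes that changed position: 1 3 4

Answer: 1 3 4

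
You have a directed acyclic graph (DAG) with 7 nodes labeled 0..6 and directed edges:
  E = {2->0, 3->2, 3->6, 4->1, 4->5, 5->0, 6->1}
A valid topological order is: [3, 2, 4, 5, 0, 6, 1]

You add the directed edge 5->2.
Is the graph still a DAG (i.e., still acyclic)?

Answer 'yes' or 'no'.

Answer: yes

Derivation:
Given toposort: [3, 2, 4, 5, 0, 6, 1]
Position of 5: index 3; position of 2: index 1
New edge 5->2: backward (u after v in old order)
Backward edge: old toposort is now invalid. Check if this creates a cycle.
Does 2 already reach 5? Reachable from 2: [0, 2]. NO -> still a DAG (reorder needed).
Still a DAG? yes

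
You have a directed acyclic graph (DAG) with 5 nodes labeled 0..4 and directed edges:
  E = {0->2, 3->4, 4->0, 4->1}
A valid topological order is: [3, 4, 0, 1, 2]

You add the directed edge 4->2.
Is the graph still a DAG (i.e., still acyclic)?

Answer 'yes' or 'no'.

Given toposort: [3, 4, 0, 1, 2]
Position of 4: index 1; position of 2: index 4
New edge 4->2: forward
Forward edge: respects the existing order. Still a DAG, same toposort still valid.
Still a DAG? yes

Answer: yes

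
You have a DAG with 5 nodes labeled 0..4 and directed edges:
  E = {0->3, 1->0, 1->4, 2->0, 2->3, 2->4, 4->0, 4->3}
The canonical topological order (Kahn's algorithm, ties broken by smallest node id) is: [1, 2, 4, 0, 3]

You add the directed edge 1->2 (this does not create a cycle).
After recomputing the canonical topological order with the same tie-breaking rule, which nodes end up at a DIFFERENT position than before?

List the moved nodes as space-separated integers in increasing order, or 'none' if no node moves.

Answer: none

Derivation:
Old toposort: [1, 2, 4, 0, 3]
Added edge 1->2
Recompute Kahn (smallest-id tiebreak):
  initial in-degrees: [3, 0, 1, 3, 2]
  ready (indeg=0): [1]
  pop 1: indeg[0]->2; indeg[2]->0; indeg[4]->1 | ready=[2] | order so far=[1]
  pop 2: indeg[0]->1; indeg[3]->2; indeg[4]->0 | ready=[4] | order so far=[1, 2]
  pop 4: indeg[0]->0; indeg[3]->1 | ready=[0] | order so far=[1, 2, 4]
  pop 0: indeg[3]->0 | ready=[3] | order so far=[1, 2, 4, 0]
  pop 3: no out-edges | ready=[] | order so far=[1, 2, 4, 0, 3]
New canonical toposort: [1, 2, 4, 0, 3]
Compare positions:
  Node 0: index 3 -> 3 (same)
  Node 1: index 0 -> 0 (same)
  Node 2: index 1 -> 1 (same)
  Node 3: index 4 -> 4 (same)
  Node 4: index 2 -> 2 (same)
Nodes that changed position: none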